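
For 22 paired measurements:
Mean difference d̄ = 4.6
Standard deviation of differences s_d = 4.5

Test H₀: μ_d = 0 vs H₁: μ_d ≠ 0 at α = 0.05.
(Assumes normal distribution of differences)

Answer: t = 4.7947, reject H₀

Derivation:
df = n - 1 = 21
SE = s_d/√n = 4.5/√22 = 0.9594
t = d̄/SE = 4.6/0.9594 = 4.7947
Critical value: t_{0.025,21} = ±2.080
p-value ≈ 0.0001
Decision: reject H₀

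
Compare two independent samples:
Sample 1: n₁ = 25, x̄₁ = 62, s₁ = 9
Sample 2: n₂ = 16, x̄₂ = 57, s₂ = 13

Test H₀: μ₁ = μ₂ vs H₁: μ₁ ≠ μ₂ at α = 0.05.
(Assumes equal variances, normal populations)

Pooled variance: s²_p = [24×9² + 15×13²]/(39) = 114.8462
s_p = 10.7166
SE = s_p×√(1/n₁ + 1/n₂) = 10.7166×√(1/25 + 1/16) = 3.4310
t = (x̄₁ - x̄₂)/SE = (62 - 57)/3.4310 = 1.4573
df = 39, t-critical = ±2.023
Decision: fail to reject H₀

Answer: t = 1.4573, fail to reject H₀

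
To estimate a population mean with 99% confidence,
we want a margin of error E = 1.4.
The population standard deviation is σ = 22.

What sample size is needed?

z_0.005 = 2.576
n = (z×σ/E)² = (2.576×22/1.4)²
n = 1638.6304
Round up: n = 1639

Answer: n = 1639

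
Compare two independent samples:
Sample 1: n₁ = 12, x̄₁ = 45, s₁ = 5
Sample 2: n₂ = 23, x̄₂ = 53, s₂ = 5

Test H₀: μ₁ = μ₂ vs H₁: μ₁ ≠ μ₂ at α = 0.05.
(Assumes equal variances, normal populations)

Pooled variance: s²_p = [11×5² + 22×5²]/(33) = 25.0000
s_p = 5.0000
SE = s_p×√(1/n₁ + 1/n₂) = 5.0000×√(1/12 + 1/23) = 1.7805
t = (x̄₁ - x̄₂)/SE = (45 - 53)/1.7805 = -4.4931
df = 33, t-critical = ±2.035
Decision: reject H₀

Answer: t = -4.4931, reject H₀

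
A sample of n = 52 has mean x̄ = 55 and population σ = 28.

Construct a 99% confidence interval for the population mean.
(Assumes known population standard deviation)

Answer: (44.9976, 65.0024)

Derivation:
Confidence level: 99%, α = 0.01
z_0.005 = 2.576
SE = σ/√n = 28/√52 = 3.8829
Margin of error = 2.576 × 3.8829 = 10.0024
CI: x̄ ± margin = 55 ± 10.0024
CI: (44.9976, 65.0024)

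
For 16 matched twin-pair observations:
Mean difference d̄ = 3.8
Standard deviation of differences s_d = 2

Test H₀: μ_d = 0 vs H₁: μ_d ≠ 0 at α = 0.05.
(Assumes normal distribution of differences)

df = n - 1 = 15
SE = s_d/√n = 2/√16 = 0.5000
t = d̄/SE = 3.8/0.5000 = 7.6000
Critical value: t_{0.025,15} = ±2.131
p-value < 0.0001
Decision: reject H₀

Answer: t = 7.6000, reject H₀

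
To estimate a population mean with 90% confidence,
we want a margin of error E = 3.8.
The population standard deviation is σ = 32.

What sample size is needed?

z_0.05 = 1.645
n = (z×σ/E)² = (1.645×32/3.8)²
n = 191.8954
Round up: n = 192

Answer: n = 192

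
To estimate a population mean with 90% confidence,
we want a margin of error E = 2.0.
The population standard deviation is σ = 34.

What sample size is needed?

Answer: n = 783

Derivation:
z_0.05 = 1.645
n = (z×σ/E)² = (1.645×34/2.0)²
n = 782.0412
Round up: n = 783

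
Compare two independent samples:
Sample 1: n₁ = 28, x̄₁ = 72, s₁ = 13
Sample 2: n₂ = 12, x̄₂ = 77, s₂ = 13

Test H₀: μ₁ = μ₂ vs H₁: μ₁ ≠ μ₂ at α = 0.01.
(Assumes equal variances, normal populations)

Pooled variance: s²_p = [27×13² + 11×13²]/(38) = 169.0000
s_p = 13.0000
SE = s_p×√(1/n₁ + 1/n₂) = 13.0000×√(1/28 + 1/12) = 4.4854
t = (x̄₁ - x̄₂)/SE = (72 - 77)/4.4854 = -1.1147
df = 38, t-critical = ±2.712
Decision: fail to reject H₀

Answer: t = -1.1147, fail to reject H₀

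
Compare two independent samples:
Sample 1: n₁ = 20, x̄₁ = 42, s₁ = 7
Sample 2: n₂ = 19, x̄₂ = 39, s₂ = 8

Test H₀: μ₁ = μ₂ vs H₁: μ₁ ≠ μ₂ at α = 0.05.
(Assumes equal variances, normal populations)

Pooled variance: s²_p = [19×7² + 18×8²]/(37) = 56.2973
s_p = 7.5032
SE = s_p×√(1/n₁ + 1/n₂) = 7.5032×√(1/20 + 1/19) = 2.4037
t = (x̄₁ - x̄₂)/SE = (42 - 39)/2.4037 = 1.2481
df = 37, t-critical = ±2.026
Decision: fail to reject H₀

Answer: t = 1.2481, fail to reject H₀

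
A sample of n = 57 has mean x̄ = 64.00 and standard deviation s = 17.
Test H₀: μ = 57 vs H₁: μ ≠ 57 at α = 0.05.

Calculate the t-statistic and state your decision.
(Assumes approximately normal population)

df = n - 1 = 56
SE = s/√n = 17/√57 = 2.2517
t = (x̄ - μ₀)/SE = (64.00 - 57)/2.2517 = 3.1088
Critical value: t_{0.025,56} = ±2.003
p-value ≈ 0.0030
Decision: reject H₀

Answer: t = 3.1088, reject H₀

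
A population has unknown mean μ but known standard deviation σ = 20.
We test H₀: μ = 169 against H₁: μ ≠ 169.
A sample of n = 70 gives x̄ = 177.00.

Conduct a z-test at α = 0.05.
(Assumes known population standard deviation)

Standard error: SE = σ/√n = 20/√70 = 2.3905
z-statistic: z = (x̄ - μ₀)/SE = (177.00 - 169)/2.3905 = 3.3466
Critical value: ±1.960
p-value = 0.0008
Decision: reject H₀

Answer: z = 3.3466, reject H₀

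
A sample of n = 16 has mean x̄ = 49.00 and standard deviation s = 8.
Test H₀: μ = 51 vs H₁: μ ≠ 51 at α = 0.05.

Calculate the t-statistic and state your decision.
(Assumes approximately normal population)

df = n - 1 = 15
SE = s/√n = 8/√16 = 2.0000
t = (x̄ - μ₀)/SE = (49.00 - 51)/2.0000 = -1.0000
Critical value: t_{0.025,15} = ±2.131
p-value ≈ 0.3332
Decision: fail to reject H₀

Answer: t = -1.0000, fail to reject H₀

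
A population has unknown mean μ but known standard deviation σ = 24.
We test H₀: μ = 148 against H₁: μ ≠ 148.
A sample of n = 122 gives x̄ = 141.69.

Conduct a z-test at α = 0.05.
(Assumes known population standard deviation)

Answer: z = -2.9040, reject H₀

Derivation:
Standard error: SE = σ/√n = 24/√122 = 2.1729
z-statistic: z = (x̄ - μ₀)/SE = (141.69 - 148)/2.1729 = -2.9040
Critical value: ±1.960
p-value = 0.0037
Decision: reject H₀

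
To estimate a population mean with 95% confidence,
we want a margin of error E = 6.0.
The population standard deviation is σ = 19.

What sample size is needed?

z_0.025 = 1.960
n = (z×σ/E)² = (1.960×19/6.0)²
n = 38.5227
Round up: n = 39

Answer: n = 39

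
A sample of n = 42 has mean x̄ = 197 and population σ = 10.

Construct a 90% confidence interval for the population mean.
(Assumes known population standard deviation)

Answer: (194.4618, 199.5382)

Derivation:
Confidence level: 90%, α = 0.1
z_0.05 = 1.645
SE = σ/√n = 10/√42 = 1.5430
Margin of error = 1.645 × 1.5430 = 2.5382
CI: x̄ ± margin = 197 ± 2.5382
CI: (194.4618, 199.5382)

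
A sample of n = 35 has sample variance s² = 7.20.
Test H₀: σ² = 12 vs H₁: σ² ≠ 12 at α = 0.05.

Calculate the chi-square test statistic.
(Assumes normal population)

Answer: χ² = 20.4000, fail to reject H₀

Derivation:
df = n - 1 = 34
χ² = (n-1)s²/σ₀² = 34×7.20/12 = 20.4000
Critical values: χ²_{0.975,34} = 19.806, χ²_{0.025,34} = 51.966
Rejection region: χ² < 19.806 or χ² > 51.966
Decision: fail to reject H₀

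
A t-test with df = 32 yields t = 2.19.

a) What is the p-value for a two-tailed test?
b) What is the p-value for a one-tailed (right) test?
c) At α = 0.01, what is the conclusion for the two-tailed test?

Answer: a) 0.0359, b) 0.0180, c) fail to reject H₀

Derivation:
Using t-distribution with df = 32:
a) Two-tailed: p = 2×P(T > 2.19) = 0.0359
b) One-tailed: p = P(T > 2.19) = 0.0180
c) 0.0359 ≥ 0.01, fail to reject H₀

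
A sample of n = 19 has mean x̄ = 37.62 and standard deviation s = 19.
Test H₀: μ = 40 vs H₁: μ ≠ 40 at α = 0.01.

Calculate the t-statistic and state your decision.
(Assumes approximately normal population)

df = n - 1 = 18
SE = s/√n = 19/√19 = 4.3589
t = (x̄ - μ₀)/SE = (37.62 - 40)/4.3589 = -0.5460
Critical value: t_{0.005,18} = ±2.878
p-value ≈ 0.5918
Decision: fail to reject H₀

Answer: t = -0.5460, fail to reject H₀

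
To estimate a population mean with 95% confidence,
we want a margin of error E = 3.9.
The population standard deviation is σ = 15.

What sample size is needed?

Answer: n = 57

Derivation:
z_0.025 = 1.960
n = (z×σ/E)² = (1.960×15/3.9)²
n = 56.8284
Round up: n = 57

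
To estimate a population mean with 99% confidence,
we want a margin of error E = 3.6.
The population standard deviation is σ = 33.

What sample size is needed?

z_0.005 = 2.576
n = (z×σ/E)² = (2.576×33/3.6)²
n = 557.5895
Round up: n = 558

Answer: n = 558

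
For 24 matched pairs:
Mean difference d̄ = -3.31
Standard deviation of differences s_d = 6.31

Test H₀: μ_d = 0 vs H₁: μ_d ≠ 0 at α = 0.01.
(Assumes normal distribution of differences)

Answer: t = -2.5699, fail to reject H₀

Derivation:
df = n - 1 = 23
SE = s_d/√n = 6.31/√24 = 1.2880
t = d̄/SE = -3.31/1.2880 = -2.5699
Critical value: t_{0.005,23} = ±2.807
p-value ≈ 0.0171
Decision: fail to reject H₀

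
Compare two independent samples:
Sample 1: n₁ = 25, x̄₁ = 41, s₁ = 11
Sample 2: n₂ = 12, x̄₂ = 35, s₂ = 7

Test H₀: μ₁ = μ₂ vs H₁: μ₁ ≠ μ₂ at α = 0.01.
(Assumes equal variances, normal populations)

Pooled variance: s²_p = [24×11² + 11×7²]/(35) = 98.3714
s_p = 9.9182
SE = s_p×√(1/n₁ + 1/n₂) = 9.9182×√(1/25 + 1/12) = 3.4832
t = (x̄₁ - x̄₂)/SE = (41 - 35)/3.4832 = 1.7226
df = 35, t-critical = ±2.724
Decision: fail to reject H₀

Answer: t = 1.7226, fail to reject H₀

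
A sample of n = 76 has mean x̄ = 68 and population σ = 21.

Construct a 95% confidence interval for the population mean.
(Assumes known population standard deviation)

Confidence level: 95%, α = 0.05
z_0.025 = 1.960
SE = σ/√n = 21/√76 = 2.4089
Margin of error = 1.960 × 2.4089 = 4.7214
CI: x̄ ± margin = 68 ± 4.7214
CI: (63.2786, 72.7214)

Answer: (63.2786, 72.7214)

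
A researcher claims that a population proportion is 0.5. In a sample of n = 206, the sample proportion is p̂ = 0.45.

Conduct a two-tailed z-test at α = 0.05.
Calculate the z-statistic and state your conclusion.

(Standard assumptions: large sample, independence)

H₀: p = 0.5, H₁: p ≠ 0.5
Standard error: SE = √(p₀(1-p₀)/n) = √(0.5×0.5/206) = 0.034837
z-statistic: z = (p̂ - p₀)/SE = (0.45 - 0.5)/0.034837 = -1.4353
Critical value: z_0.025 = ±1.960
p-value = 0.1512
Decision: fail to reject H₀ at α = 0.05

Answer: z = -1.4353, fail to reject H₀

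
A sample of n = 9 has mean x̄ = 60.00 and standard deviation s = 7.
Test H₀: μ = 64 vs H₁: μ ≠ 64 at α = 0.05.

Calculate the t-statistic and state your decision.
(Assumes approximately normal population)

Answer: t = -1.7143, fail to reject H₀

Derivation:
df = n - 1 = 8
SE = s/√n = 7/√9 = 2.3333
t = (x̄ - μ₀)/SE = (60.00 - 64)/2.3333 = -1.7143
Critical value: t_{0.025,8} = ±2.306
p-value ≈ 0.1248
Decision: fail to reject H₀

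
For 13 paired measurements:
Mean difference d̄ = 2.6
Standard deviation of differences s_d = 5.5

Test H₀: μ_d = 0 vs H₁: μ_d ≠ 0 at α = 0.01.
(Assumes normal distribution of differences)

df = n - 1 = 12
SE = s_d/√n = 5.5/√13 = 1.5254
t = d̄/SE = 2.6/1.5254 = 1.7045
Critical value: t_{0.005,12} = ±3.055
p-value ≈ 0.1140
Decision: fail to reject H₀

Answer: t = 1.7045, fail to reject H₀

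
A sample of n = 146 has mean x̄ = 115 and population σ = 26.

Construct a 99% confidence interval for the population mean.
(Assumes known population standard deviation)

Confidence level: 99%, α = 0.01
z_0.005 = 2.576
SE = σ/√n = 26/√146 = 2.1518
Margin of error = 2.576 × 2.1518 = 5.5430
CI: x̄ ± margin = 115 ± 5.5430
CI: (109.4570, 120.5430)

Answer: (109.4570, 120.5430)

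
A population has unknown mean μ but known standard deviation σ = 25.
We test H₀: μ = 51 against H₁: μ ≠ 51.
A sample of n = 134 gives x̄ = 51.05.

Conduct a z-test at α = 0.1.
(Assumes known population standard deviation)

Standard error: SE = σ/√n = 25/√134 = 2.1597
z-statistic: z = (x̄ - μ₀)/SE = (51.05 - 51)/2.1597 = 0.0232
Critical value: ±1.645
p-value = 0.9815
Decision: fail to reject H₀

Answer: z = 0.0232, fail to reject H₀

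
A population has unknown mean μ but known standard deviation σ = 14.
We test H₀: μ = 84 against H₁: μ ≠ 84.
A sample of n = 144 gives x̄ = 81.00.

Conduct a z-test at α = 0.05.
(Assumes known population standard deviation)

Answer: z = -2.5714, reject H₀

Derivation:
Standard error: SE = σ/√n = 14/√144 = 1.1667
z-statistic: z = (x̄ - μ₀)/SE = (81.00 - 84)/1.1667 = -2.5714
Critical value: ±1.960
p-value = 0.0101
Decision: reject H₀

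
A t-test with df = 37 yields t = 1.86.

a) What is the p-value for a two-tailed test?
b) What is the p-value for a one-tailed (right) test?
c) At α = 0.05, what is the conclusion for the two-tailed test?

Answer: a) 0.0708, b) 0.0354, c) fail to reject H₀

Derivation:
Using t-distribution with df = 37:
a) Two-tailed: p = 2×P(T > 1.86) = 0.0708
b) One-tailed: p = P(T > 1.86) = 0.0354
c) 0.0708 ≥ 0.05, fail to reject H₀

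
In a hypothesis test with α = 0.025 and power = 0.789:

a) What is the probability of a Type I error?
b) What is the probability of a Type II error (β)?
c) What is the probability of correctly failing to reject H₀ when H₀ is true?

Answer: a) 0.025, b) 0.211, c) 0.975

Derivation:
a) Type I error probability = α = 0.025
b) Power = P(reject H₀ | H₁ true) = 1 - β = 0.789, so Type II error probability = β = 1 - Power = 0.211
c) P(fail to reject H₀ | H₀ true) = 1 - α = 0.975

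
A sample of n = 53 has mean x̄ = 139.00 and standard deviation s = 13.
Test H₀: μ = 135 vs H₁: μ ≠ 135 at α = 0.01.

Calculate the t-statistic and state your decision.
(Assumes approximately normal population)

Answer: t = 2.2400, fail to reject H₀

Derivation:
df = n - 1 = 52
SE = s/√n = 13/√53 = 1.7857
t = (x̄ - μ₀)/SE = (139.00 - 135)/1.7857 = 2.2400
Critical value: t_{0.005,52} = ±2.674
p-value ≈ 0.0294
Decision: fail to reject H₀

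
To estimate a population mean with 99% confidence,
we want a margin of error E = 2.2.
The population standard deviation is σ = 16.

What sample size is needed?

z_0.005 = 2.576
n = (z×σ/E)² = (2.576×16/2.2)²
n = 350.9832
Round up: n = 351

Answer: n = 351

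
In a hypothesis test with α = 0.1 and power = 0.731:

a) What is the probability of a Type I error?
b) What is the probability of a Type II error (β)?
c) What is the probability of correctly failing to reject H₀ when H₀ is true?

a) Type I error probability = α = 0.1
b) Power = P(reject H₀ | H₁ true) = 1 - β = 0.731, so Type II error probability = β = 1 - Power = 0.269
c) P(fail to reject H₀ | H₀ true) = 1 - α = 0.9

Answer: a) 0.1, b) 0.269, c) 0.9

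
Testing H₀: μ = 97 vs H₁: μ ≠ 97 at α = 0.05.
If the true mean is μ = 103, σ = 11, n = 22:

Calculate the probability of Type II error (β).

SE = σ/√n = 11/√22 = 2.3452
Critical values: μ₀ ± z_0.025×SE = 97 ± 1.960×2.3452
Acceptance region: (92.4034, 101.5966)
Under H₁ (μ = 103): z_high = (101.5966 - 103)/2.3452 = -0.5984, z_low = (92.4034 - 103)/2.3452 = -4.5184
β = P(not reject | H₁) = Φ(-0.5984) - Φ(-4.5184) ≈ 0.2748

Answer: β ≈ 0.2748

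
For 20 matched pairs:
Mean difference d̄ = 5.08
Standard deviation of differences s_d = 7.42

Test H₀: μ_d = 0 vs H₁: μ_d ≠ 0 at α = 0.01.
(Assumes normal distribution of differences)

Answer: t = 3.0617, reject H₀

Derivation:
df = n - 1 = 19
SE = s_d/√n = 7.42/√20 = 1.6592
t = d̄/SE = 5.08/1.6592 = 3.0617
Critical value: t_{0.005,19} = ±2.861
p-value ≈ 0.0064
Decision: reject H₀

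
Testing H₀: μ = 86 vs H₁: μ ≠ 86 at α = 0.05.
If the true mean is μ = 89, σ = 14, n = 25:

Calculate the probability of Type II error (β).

SE = σ/√n = 14/√25 = 2.8000
Critical values: μ₀ ± z_0.025×SE = 86 ± 1.960×2.8000
Acceptance region: (80.5120, 91.4880)
Under H₁ (μ = 89): z_high = (91.4880 - 89)/2.8000 = 0.8886, z_low = (80.5120 - 89)/2.8000 = -3.0314
β = P(not reject | H₁) = Φ(0.8886) - Φ(-3.0314) ≈ 0.8117

Answer: β ≈ 0.8117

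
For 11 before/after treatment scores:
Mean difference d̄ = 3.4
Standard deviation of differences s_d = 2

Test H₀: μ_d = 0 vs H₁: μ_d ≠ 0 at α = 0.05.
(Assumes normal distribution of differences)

Answer: t = 5.6385, reject H₀

Derivation:
df = n - 1 = 10
SE = s_d/√n = 2/√11 = 0.6030
t = d̄/SE = 3.4/0.6030 = 5.6385
Critical value: t_{0.025,10} = ±2.228
p-value ≈ 0.0002
Decision: reject H₀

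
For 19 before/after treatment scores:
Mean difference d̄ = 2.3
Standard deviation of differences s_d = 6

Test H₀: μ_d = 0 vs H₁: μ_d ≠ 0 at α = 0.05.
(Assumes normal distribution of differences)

df = n - 1 = 18
SE = s_d/√n = 6/√19 = 1.3765
t = d̄/SE = 2.3/1.3765 = 1.6709
Critical value: t_{0.025,18} = ±2.101
p-value ≈ 0.1120
Decision: fail to reject H₀

Answer: t = 1.6709, fail to reject H₀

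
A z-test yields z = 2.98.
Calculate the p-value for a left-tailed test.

Answer: p-value ≈ 0.9986

Derivation:
For z = 2.98:
p = P(Z < 2.98) = Φ(2.98) = 0.9986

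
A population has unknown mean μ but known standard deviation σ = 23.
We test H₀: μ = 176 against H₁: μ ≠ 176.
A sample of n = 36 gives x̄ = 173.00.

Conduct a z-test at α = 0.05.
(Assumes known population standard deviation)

Standard error: SE = σ/√n = 23/√36 = 3.8333
z-statistic: z = (x̄ - μ₀)/SE = (173.00 - 176)/3.8333 = -0.7826
Critical value: ±1.960
p-value = 0.4339
Decision: fail to reject H₀

Answer: z = -0.7826, fail to reject H₀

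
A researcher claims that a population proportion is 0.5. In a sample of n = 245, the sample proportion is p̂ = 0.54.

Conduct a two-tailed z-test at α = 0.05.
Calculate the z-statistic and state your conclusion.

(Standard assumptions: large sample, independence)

H₀: p = 0.5, H₁: p ≠ 0.5
Standard error: SE = √(p₀(1-p₀)/n) = √(0.5×0.5/245) = 0.031944
z-statistic: z = (p̂ - p₀)/SE = (0.54 - 0.5)/0.031944 = 1.2522
Critical value: z_0.025 = ±1.960
p-value = 0.2105
Decision: fail to reject H₀ at α = 0.05

Answer: z = 1.2522, fail to reject H₀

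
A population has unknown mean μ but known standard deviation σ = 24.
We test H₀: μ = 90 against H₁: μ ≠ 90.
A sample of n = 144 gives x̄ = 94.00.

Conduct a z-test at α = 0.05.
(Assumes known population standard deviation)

Answer: z = 2.0000, reject H₀

Derivation:
Standard error: SE = σ/√n = 24/√144 = 2.0000
z-statistic: z = (x̄ - μ₀)/SE = (94.00 - 90)/2.0000 = 2.0000
Critical value: ±1.960
p-value = 0.0455
Decision: reject H₀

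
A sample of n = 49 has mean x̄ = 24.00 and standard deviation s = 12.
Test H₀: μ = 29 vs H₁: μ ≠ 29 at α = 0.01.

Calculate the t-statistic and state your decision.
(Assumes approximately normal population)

df = n - 1 = 48
SE = s/√n = 12/√49 = 1.7143
t = (x̄ - μ₀)/SE = (24.00 - 29)/1.7143 = -2.9166
Critical value: t_{0.005,48} = ±2.682
p-value ≈ 0.0054
Decision: reject H₀

Answer: t = -2.9166, reject H₀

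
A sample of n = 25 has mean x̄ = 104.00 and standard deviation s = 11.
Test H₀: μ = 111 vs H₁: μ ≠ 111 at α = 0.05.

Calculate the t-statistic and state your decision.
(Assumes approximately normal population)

Answer: t = -3.1818, reject H₀

Derivation:
df = n - 1 = 24
SE = s/√n = 11/√25 = 2.2000
t = (x̄ - μ₀)/SE = (104.00 - 111)/2.2000 = -3.1818
Critical value: t_{0.025,24} = ±2.064
p-value ≈ 0.0040
Decision: reject H₀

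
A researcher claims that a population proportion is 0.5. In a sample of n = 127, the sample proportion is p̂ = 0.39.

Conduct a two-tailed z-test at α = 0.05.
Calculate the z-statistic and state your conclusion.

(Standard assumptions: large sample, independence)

H₀: p = 0.5, H₁: p ≠ 0.5
Standard error: SE = √(p₀(1-p₀)/n) = √(0.5×0.5/127) = 0.044368
z-statistic: z = (p̂ - p₀)/SE = (0.39 - 0.5)/0.044368 = -2.4793
Critical value: z_0.025 = ±1.960
p-value = 0.0132
Decision: reject H₀ at α = 0.05

Answer: z = -2.4793, reject H₀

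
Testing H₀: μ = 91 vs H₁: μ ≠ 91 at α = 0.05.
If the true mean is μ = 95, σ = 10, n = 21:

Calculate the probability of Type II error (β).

Answer: β ≈ 0.5505

Derivation:
SE = σ/√n = 10/√21 = 2.1822
Critical values: μ₀ ± z_0.025×SE = 91 ± 1.960×2.1822
Acceptance region: (86.7229, 95.2771)
Under H₁ (μ = 95): z_high = (95.2771 - 95)/2.1822 = 0.1270, z_low = (86.7229 - 95)/2.1822 = -3.7930
β = P(not reject | H₁) = Φ(0.1270) - Φ(-3.7930) ≈ 0.5505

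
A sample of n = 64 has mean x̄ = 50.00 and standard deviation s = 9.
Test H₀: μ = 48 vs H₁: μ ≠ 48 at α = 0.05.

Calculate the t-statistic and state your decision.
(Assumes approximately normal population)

df = n - 1 = 63
SE = s/√n = 9/√64 = 1.1250
t = (x̄ - μ₀)/SE = (50.00 - 48)/1.1250 = 1.7778
Critical value: t_{0.025,63} = ±1.998
p-value ≈ 0.0803
Decision: fail to reject H₀

Answer: t = 1.7778, fail to reject H₀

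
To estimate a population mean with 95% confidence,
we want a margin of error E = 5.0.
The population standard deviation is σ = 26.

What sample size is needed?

Answer: n = 104

Derivation:
z_0.025 = 1.960
n = (z×σ/E)² = (1.960×26/5.0)²
n = 103.8769
Round up: n = 104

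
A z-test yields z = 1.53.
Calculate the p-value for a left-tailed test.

Answer: p-value ≈ 0.9370

Derivation:
For z = 1.53:
p = P(Z < 1.53) = Φ(1.53) = 0.9370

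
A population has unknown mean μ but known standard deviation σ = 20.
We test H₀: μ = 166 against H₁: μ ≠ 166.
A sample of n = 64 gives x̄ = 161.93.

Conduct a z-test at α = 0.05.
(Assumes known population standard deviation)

Answer: z = -1.6280, fail to reject H₀

Derivation:
Standard error: SE = σ/√n = 20/√64 = 2.5000
z-statistic: z = (x̄ - μ₀)/SE = (161.93 - 166)/2.5000 = -1.6280
Critical value: ±1.960
p-value = 0.1035
Decision: fail to reject H₀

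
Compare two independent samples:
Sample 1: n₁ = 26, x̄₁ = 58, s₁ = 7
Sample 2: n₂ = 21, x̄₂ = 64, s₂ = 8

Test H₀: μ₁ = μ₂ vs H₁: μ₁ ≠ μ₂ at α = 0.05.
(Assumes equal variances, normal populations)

Answer: t = -2.7410, reject H₀

Derivation:
Pooled variance: s²_p = [25×7² + 20×8²]/(45) = 55.6667
s_p = 7.4610
SE = s_p×√(1/n₁ + 1/n₂) = 7.4610×√(1/26 + 1/21) = 2.1890
t = (x̄₁ - x̄₂)/SE = (58 - 64)/2.1890 = -2.7410
df = 45, t-critical = ±2.014
Decision: reject H₀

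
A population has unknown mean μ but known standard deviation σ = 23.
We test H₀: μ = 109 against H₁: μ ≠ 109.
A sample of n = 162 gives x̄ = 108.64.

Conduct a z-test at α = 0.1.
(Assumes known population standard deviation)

Answer: z = -0.1992, fail to reject H₀

Derivation:
Standard error: SE = σ/√n = 23/√162 = 1.8071
z-statistic: z = (x̄ - μ₀)/SE = (108.64 - 109)/1.8071 = -0.1992
Critical value: ±1.645
p-value = 0.8421
Decision: fail to reject H₀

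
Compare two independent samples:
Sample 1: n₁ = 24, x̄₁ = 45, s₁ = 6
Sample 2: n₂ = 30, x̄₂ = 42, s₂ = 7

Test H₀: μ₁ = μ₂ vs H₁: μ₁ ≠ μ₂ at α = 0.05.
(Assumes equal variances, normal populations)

Pooled variance: s²_p = [23×6² + 29×7²]/(52) = 43.2500
s_p = 6.5765
SE = s_p×√(1/n₁ + 1/n₂) = 6.5765×√(1/24 + 1/30) = 1.8010
t = (x̄₁ - x̄₂)/SE = (45 - 42)/1.8010 = 1.6657
df = 52, t-critical = ±2.007
Decision: fail to reject H₀

Answer: t = 1.6657, fail to reject H₀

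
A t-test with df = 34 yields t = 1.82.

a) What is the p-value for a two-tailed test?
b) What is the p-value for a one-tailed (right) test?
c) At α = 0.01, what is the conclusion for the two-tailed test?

Answer: a) 0.0776, b) 0.0388, c) fail to reject H₀

Derivation:
Using t-distribution with df = 34:
a) Two-tailed: p = 2×P(T > 1.82) = 0.0776
b) One-tailed: p = P(T > 1.82) = 0.0388
c) 0.0776 ≥ 0.01, fail to reject H₀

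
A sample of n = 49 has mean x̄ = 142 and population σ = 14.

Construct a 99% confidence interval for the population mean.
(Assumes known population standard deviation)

Answer: (136.8480, 147.1520)

Derivation:
Confidence level: 99%, α = 0.01
z_0.005 = 2.576
SE = σ/√n = 14/√49 = 2.0000
Margin of error = 2.576 × 2.0000 = 5.1520
CI: x̄ ± margin = 142 ± 5.1520
CI: (136.8480, 147.1520)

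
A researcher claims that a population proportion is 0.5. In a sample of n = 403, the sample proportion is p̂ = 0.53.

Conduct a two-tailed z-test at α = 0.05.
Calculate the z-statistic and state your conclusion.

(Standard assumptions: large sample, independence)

H₀: p = 0.5, H₁: p ≠ 0.5
Standard error: SE = √(p₀(1-p₀)/n) = √(0.5×0.5/403) = 0.024907
z-statistic: z = (p̂ - p₀)/SE = (0.53 - 0.5)/0.024907 = 1.2045
Critical value: z_0.025 = ±1.960
p-value = 0.2284
Decision: fail to reject H₀ at α = 0.05

Answer: z = 1.2045, fail to reject H₀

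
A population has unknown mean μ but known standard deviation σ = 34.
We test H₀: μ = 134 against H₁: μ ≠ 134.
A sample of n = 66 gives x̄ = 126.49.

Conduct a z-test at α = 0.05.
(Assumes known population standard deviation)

Answer: z = -1.7945, fail to reject H₀

Derivation:
Standard error: SE = σ/√n = 34/√66 = 4.1851
z-statistic: z = (x̄ - μ₀)/SE = (126.49 - 134)/4.1851 = -1.7945
Critical value: ±1.960
p-value = 0.0727
Decision: fail to reject H₀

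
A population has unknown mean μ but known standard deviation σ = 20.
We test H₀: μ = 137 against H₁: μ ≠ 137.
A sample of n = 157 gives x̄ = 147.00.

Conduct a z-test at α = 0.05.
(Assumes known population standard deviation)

Answer: z = 6.2649, reject H₀

Derivation:
Standard error: SE = σ/√n = 20/√157 = 1.5962
z-statistic: z = (x̄ - μ₀)/SE = (147.00 - 137)/1.5962 = 6.2649
Critical value: ±1.960
p-value < 0.0001
Decision: reject H₀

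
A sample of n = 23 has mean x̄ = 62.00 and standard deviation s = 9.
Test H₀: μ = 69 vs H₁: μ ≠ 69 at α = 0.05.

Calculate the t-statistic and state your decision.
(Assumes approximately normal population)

df = n - 1 = 22
SE = s/√n = 9/√23 = 1.8766
t = (x̄ - μ₀)/SE = (62.00 - 69)/1.8766 = -3.7302
Critical value: t_{0.025,22} = ±2.074
p-value ≈ 0.0012
Decision: reject H₀

Answer: t = -3.7302, reject H₀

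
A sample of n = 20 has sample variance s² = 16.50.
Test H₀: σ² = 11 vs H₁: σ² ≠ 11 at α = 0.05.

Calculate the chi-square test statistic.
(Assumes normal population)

df = n - 1 = 19
χ² = (n-1)s²/σ₀² = 19×16.50/11 = 28.5000
Critical values: χ²_{0.975,19} = 8.907, χ²_{0.025,19} = 32.852
Rejection region: χ² < 8.907 or χ² > 32.852
Decision: fail to reject H₀

Answer: χ² = 28.5000, fail to reject H₀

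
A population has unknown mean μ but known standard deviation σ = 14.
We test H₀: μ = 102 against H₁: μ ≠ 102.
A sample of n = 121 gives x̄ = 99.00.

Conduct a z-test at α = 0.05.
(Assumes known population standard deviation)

Standard error: SE = σ/√n = 14/√121 = 1.2727
z-statistic: z = (x̄ - μ₀)/SE = (99.00 - 102)/1.2727 = -2.3572
Critical value: ±1.960
p-value = 0.0184
Decision: reject H₀

Answer: z = -2.3572, reject H₀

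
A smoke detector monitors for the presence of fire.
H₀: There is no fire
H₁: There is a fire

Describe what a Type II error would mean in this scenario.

Answer: The alarm fails to sound when there actually is a fire

Derivation:
Type I error (α): Rejecting H₀ when H₀ is true
Type II error (β): Failing to reject H₀ when H₁ is true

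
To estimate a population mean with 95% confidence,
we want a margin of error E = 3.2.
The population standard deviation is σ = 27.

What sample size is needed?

Answer: n = 274

Derivation:
z_0.025 = 1.960
n = (z×σ/E)² = (1.960×27/3.2)²
n = 273.4889
Round up: n = 274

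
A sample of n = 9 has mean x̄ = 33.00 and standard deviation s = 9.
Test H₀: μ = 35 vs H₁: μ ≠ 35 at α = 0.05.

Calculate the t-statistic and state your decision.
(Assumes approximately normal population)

df = n - 1 = 8
SE = s/√n = 9/√9 = 3.0000
t = (x̄ - μ₀)/SE = (33.00 - 35)/3.0000 = -0.6667
Critical value: t_{0.025,8} = ±2.306
p-value ≈ 0.5237
Decision: fail to reject H₀

Answer: t = -0.6667, fail to reject H₀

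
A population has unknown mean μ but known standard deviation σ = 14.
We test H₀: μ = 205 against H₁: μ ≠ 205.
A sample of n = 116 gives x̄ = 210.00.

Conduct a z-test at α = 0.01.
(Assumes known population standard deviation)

Standard error: SE = σ/√n = 14/√116 = 1.2999
z-statistic: z = (x̄ - μ₀)/SE = (210.00 - 205)/1.2999 = 3.8464
Critical value: ±2.576
p-value = 0.0001
Decision: reject H₀

Answer: z = 3.8464, reject H₀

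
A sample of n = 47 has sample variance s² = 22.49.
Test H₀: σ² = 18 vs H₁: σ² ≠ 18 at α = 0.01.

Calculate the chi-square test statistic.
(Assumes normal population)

Answer: χ² = 57.4744, fail to reject H₀

Derivation:
df = n - 1 = 46
χ² = (n-1)s²/σ₀² = 46×22.49/18 = 57.4744
Critical values: χ²_{0.995,46} = 25.041, χ²_{0.005,46} = 74.437
Rejection region: χ² < 25.041 or χ² > 74.437
Decision: fail to reject H₀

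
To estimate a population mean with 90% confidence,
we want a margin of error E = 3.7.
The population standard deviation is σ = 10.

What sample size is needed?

Answer: n = 20

Derivation:
z_0.05 = 1.645
n = (z×σ/E)² = (1.645×10/3.7)²
n = 19.7664
Round up: n = 20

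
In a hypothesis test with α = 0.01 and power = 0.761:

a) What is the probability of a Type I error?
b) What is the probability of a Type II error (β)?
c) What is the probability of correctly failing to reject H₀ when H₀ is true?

a) Type I error probability = α = 0.01
b) Power = P(reject H₀ | H₁ true) = 1 - β = 0.761, so Type II error probability = β = 1 - Power = 0.239
c) P(fail to reject H₀ | H₀ true) = 1 - α = 0.99

Answer: a) 0.01, b) 0.239, c) 0.99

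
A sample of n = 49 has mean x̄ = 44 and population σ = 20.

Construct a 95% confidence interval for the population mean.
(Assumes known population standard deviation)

Confidence level: 95%, α = 0.05
z_0.025 = 1.960
SE = σ/√n = 20/√49 = 2.8571
Margin of error = 1.960 × 2.8571 = 5.5999
CI: x̄ ± margin = 44 ± 5.5999
CI: (38.4001, 49.5999)

Answer: (38.4001, 49.5999)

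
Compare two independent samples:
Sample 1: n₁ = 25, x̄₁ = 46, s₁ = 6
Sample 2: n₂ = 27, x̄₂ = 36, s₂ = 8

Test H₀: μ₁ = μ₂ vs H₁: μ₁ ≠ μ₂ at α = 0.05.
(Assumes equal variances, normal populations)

Pooled variance: s²_p = [24×6² + 26×8²]/(50) = 50.5600
s_p = 7.1106
SE = s_p×√(1/n₁ + 1/n₂) = 7.1106×√(1/25 + 1/27) = 1.9736
t = (x̄₁ - x̄₂)/SE = (46 - 36)/1.9736 = 5.0669
df = 50, t-critical = ±2.009
Decision: reject H₀

Answer: t = 5.0669, reject H₀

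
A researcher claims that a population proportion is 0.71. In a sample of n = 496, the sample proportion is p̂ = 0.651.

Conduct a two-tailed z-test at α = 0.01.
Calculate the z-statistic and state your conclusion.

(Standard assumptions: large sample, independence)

H₀: p = 0.71, H₁: p ≠ 0.71
Standard error: SE = √(p₀(1-p₀)/n) = √(0.71×0.29/496) = 0.020375
z-statistic: z = (p̂ - p₀)/SE = (0.651 - 0.71)/0.020375 = -2.8957
Critical value: z_0.005 = ±2.576
p-value = 0.0038
Decision: reject H₀ at α = 0.01

Answer: z = -2.8957, reject H₀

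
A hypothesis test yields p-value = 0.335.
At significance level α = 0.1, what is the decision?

Answer: fail to reject H₀

Derivation:
Compare p-value to α:
0.335 ≥ 0.1
Decision: fail to reject H₀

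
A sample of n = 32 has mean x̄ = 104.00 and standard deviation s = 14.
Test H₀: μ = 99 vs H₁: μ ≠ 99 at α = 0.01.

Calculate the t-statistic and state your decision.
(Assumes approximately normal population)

Answer: t = 2.0203, fail to reject H₀

Derivation:
df = n - 1 = 31
SE = s/√n = 14/√32 = 2.4749
t = (x̄ - μ₀)/SE = (104.00 - 99)/2.4749 = 2.0203
Critical value: t_{0.005,31} = ±2.744
p-value ≈ 0.0521
Decision: fail to reject H₀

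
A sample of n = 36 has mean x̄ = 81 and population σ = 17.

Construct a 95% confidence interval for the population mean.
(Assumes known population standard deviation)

Answer: (75.4467, 86.5533)

Derivation:
Confidence level: 95%, α = 0.05
z_0.025 = 1.960
SE = σ/√n = 17/√36 = 2.8333
Margin of error = 1.960 × 2.8333 = 5.5533
CI: x̄ ± margin = 81 ± 5.5533
CI: (75.4467, 86.5533)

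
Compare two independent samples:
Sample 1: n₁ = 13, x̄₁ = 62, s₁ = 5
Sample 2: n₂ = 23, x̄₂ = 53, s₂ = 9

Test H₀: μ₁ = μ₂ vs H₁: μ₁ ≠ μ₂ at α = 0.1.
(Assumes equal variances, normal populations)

Answer: t = 3.3146, reject H₀

Derivation:
Pooled variance: s²_p = [12×5² + 22×9²]/(34) = 61.2353
s_p = 7.8253
SE = s_p×√(1/n₁ + 1/n₂) = 7.8253×√(1/13 + 1/23) = 2.7153
t = (x̄₁ - x̄₂)/SE = (62 - 53)/2.7153 = 3.3146
df = 34, t-critical = ±1.691
Decision: reject H₀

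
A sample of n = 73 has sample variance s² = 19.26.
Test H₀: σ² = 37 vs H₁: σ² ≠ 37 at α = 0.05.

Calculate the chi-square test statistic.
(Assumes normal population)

Answer: χ² = 37.4789, reject H₀

Derivation:
df = n - 1 = 72
χ² = (n-1)s²/σ₀² = 72×19.26/37 = 37.4789
Critical values: χ²_{0.975,72} = 50.428, χ²_{0.025,72} = 97.353
Rejection region: χ² < 50.428 or χ² > 97.353
Decision: reject H₀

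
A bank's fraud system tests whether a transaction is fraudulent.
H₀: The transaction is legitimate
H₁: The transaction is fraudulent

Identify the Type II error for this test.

Answer: Allowing a fraudulent transaction to go through

Derivation:
Type I error: rejecting H₀ when it is actually true (false positive).
Type II error: failing to reject H₀ when H₁ is actually true (false negative).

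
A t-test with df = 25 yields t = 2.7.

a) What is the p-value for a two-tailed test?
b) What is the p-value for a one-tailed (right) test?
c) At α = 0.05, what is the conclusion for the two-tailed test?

Answer: a) 0.0123, b) 0.0061, c) reject H₀

Derivation:
Using t-distribution with df = 25:
a) Two-tailed: p = 2×P(T > 2.7) = 0.0123
b) One-tailed: p = P(T > 2.7) = 0.0061
c) 0.0123 < 0.05, reject H₀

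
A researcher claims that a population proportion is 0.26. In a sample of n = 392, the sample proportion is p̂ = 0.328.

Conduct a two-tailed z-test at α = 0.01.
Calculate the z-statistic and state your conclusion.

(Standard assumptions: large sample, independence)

Answer: z = 3.0694, reject H₀

Derivation:
H₀: p = 0.26, H₁: p ≠ 0.26
Standard error: SE = √(p₀(1-p₀)/n) = √(0.26×0.74/392) = 0.022154
z-statistic: z = (p̂ - p₀)/SE = (0.328 - 0.26)/0.022154 = 3.0694
Critical value: z_0.005 = ±2.576
p-value = 0.0021
Decision: reject H₀ at α = 0.01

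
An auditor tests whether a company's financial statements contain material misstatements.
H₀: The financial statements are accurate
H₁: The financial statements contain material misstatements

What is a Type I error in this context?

Type I error (α): Rejecting H₀ when H₀ is true
Type II error (β): Failing to reject H₀ when H₁ is true

Answer: Concluding the statements are misstated when they are actually accurate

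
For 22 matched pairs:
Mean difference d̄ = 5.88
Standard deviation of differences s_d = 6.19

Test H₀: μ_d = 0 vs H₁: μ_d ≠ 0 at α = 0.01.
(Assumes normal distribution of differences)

Answer: t = 4.4556, reject H₀

Derivation:
df = n - 1 = 21
SE = s_d/√n = 6.19/√22 = 1.3197
t = d̄/SE = 5.88/1.3197 = 4.4556
Critical value: t_{0.005,21} = ±2.831
p-value ≈ 0.0002
Decision: reject H₀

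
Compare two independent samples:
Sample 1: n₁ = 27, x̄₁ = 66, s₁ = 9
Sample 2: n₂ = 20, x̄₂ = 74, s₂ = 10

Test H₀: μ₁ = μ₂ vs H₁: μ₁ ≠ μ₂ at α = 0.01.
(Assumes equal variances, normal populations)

Pooled variance: s²_p = [26×9² + 19×10²]/(45) = 89.0222
s_p = 9.4352
SE = s_p×√(1/n₁ + 1/n₂) = 9.4352×√(1/27 + 1/20) = 2.7836
t = (x̄₁ - x̄₂)/SE = (66 - 74)/2.7836 = -2.8740
df = 45, t-critical = ±2.690
Decision: reject H₀

Answer: t = -2.8740, reject H₀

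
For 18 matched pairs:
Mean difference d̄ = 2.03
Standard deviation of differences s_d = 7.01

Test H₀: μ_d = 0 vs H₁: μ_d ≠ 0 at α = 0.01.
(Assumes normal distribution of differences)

Answer: t = 1.2286, fail to reject H₀

Derivation:
df = n - 1 = 17
SE = s_d/√n = 7.01/√18 = 1.6523
t = d̄/SE = 2.03/1.6523 = 1.2286
Critical value: t_{0.005,17} = ±2.898
p-value ≈ 0.2360
Decision: fail to reject H₀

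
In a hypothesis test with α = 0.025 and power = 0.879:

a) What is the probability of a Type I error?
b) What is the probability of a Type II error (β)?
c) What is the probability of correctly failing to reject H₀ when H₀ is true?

Answer: a) 0.025, b) 0.121, c) 0.975

Derivation:
a) Type I error probability = α = 0.025
b) Power = P(reject H₀ | H₁ true) = 1 - β = 0.879, so Type II error probability = β = 1 - Power = 0.121
c) P(fail to reject H₀ | H₀ true) = 1 - α = 0.975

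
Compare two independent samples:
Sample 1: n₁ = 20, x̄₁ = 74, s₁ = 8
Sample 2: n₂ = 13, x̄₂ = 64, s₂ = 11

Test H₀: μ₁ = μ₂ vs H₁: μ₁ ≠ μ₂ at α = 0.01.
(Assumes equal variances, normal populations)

Pooled variance: s²_p = [19×8² + 12×11²]/(31) = 86.0645
s_p = 9.2771
SE = s_p×√(1/n₁ + 1/n₂) = 9.2771×√(1/20 + 1/13) = 3.3051
t = (x̄₁ - x̄₂)/SE = (74 - 64)/3.3051 = 3.0256
df = 31, t-critical = ±2.744
Decision: reject H₀

Answer: t = 3.0256, reject H₀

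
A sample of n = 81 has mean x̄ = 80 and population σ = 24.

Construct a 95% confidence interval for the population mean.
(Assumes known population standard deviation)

Answer: (74.7733, 85.2267)

Derivation:
Confidence level: 95%, α = 0.05
z_0.025 = 1.960
SE = σ/√n = 24/√81 = 2.6667
Margin of error = 1.960 × 2.6667 = 5.2267
CI: x̄ ± margin = 80 ± 5.2267
CI: (74.7733, 85.2267)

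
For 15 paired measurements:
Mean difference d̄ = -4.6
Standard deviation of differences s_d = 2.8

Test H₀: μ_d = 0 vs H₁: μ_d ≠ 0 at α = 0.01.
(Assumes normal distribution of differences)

df = n - 1 = 14
SE = s_d/√n = 2.8/√15 = 0.7230
t = d̄/SE = -4.6/0.7230 = -6.3624
Critical value: t_{0.005,14} = ±2.977
p-value < 0.0001
Decision: reject H₀

Answer: t = -6.3624, reject H₀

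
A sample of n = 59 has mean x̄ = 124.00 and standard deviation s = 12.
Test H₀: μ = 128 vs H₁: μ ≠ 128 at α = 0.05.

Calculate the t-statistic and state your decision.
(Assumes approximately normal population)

Answer: t = -2.5603, reject H₀

Derivation:
df = n - 1 = 58
SE = s/√n = 12/√59 = 1.5623
t = (x̄ - μ₀)/SE = (124.00 - 128)/1.5623 = -2.5603
Critical value: t_{0.025,58} = ±2.002
p-value ≈ 0.0131
Decision: reject H₀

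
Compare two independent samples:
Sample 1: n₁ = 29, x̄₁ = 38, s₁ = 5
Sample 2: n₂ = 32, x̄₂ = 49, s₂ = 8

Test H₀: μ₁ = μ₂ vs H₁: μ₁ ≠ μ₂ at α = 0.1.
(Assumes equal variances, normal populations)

Answer: t = -6.3613, reject H₀

Derivation:
Pooled variance: s²_p = [28×5² + 31×8²]/(59) = 45.4915
s_p = 6.7447
SE = s_p×√(1/n₁ + 1/n₂) = 6.7447×√(1/29 + 1/32) = 1.7292
t = (x̄₁ - x̄₂)/SE = (38 - 49)/1.7292 = -6.3613
df = 59, t-critical = ±1.671
Decision: reject H₀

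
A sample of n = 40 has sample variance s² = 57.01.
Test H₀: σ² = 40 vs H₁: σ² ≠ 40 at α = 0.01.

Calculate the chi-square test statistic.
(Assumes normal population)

df = n - 1 = 39
χ² = (n-1)s²/σ₀² = 39×57.01/40 = 55.5847
Critical values: χ²_{0.995,39} = 19.996, χ²_{0.005,39} = 65.476
Rejection region: χ² < 19.996 or χ² > 65.476
Decision: fail to reject H₀

Answer: χ² = 55.5847, fail to reject H₀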